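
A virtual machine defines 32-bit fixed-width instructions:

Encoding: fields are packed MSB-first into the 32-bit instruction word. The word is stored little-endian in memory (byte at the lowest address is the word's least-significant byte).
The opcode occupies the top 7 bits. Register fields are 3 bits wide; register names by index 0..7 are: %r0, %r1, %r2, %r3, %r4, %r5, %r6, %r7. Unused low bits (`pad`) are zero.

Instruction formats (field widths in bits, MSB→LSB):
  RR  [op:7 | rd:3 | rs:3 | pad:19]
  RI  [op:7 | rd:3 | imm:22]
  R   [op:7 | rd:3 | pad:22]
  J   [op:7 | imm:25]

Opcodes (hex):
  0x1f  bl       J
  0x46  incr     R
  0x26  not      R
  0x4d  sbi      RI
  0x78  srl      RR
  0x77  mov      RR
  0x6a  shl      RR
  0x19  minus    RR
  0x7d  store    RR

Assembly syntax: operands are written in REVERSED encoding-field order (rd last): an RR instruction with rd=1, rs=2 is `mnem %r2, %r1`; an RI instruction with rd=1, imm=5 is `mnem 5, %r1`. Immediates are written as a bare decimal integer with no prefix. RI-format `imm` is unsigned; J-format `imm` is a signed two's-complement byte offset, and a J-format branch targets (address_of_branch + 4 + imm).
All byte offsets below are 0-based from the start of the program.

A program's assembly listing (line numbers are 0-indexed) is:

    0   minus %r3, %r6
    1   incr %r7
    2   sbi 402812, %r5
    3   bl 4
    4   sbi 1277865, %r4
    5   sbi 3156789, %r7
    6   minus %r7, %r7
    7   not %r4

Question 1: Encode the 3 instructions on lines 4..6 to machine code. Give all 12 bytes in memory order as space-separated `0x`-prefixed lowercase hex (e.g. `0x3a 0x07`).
0xa9 0x7f 0x13 0x9b 0x35 0x2b 0xf0 0x9b 0x00 0x00 0xf8 0x33

line 4 (sbi): pack op=0x4d:7|rd=4:3|imm=1277865:22 = 0x9b137fa9; little→ a9 7f 13 9b
line 5 (sbi): pack op=0x4d:7|rd=7:3|imm=3156789:22 = 0x9bf02b35; little→ 35 2b f0 9b
line 6 (minus): pack op=0x19:7|rd=7:3|rs=7:3|pad=0:19 = 0x33f80000; little→ 00 00 f8 33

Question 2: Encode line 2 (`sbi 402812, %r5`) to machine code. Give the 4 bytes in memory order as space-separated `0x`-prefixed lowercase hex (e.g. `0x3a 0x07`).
0x7c 0x25 0x46 0x9b

L2: sbi op=0x4d:7|rd=5:3|imm=402812:22 ⇒ 0x9b46257c ⇒ little 7c 25 46 9b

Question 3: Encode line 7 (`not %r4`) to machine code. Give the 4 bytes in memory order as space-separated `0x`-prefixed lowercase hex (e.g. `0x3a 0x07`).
L7: not op=0x26:7|rd=4:3|pad=0:22 ⇒ 0x4d000000 ⇒ little 00 00 00 4d

0x00 0x00 0x00 0x4d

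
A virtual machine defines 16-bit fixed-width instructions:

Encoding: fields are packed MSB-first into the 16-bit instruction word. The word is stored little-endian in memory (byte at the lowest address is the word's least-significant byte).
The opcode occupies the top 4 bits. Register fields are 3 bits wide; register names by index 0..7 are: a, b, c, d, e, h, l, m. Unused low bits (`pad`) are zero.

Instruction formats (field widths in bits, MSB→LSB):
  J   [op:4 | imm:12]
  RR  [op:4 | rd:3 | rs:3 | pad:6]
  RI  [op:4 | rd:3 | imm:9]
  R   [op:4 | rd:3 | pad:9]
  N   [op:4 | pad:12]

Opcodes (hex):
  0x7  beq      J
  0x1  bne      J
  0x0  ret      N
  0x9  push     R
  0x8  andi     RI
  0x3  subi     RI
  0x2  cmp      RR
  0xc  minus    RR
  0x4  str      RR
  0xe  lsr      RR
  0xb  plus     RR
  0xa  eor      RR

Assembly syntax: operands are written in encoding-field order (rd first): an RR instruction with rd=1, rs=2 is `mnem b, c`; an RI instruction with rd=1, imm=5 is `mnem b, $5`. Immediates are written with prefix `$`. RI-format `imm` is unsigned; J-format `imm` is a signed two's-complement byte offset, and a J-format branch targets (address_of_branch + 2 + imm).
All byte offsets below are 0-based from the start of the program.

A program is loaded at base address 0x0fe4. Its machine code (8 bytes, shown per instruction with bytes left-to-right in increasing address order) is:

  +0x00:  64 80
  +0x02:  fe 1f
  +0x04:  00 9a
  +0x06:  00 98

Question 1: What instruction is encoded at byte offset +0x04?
push h

[04] 00 9a → 0x9a00
  op=0x9a00>>12=0x9 ⇒ push (R)
  rd: (w>>9)&0x7=0x5 → h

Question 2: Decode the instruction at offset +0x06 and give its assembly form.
off 0x06: read 00 98 as little → 0x9800
  opcode bits[15:12]=0x9: push/R
  rd: (w>>9)&0x7=0x4 → e

push e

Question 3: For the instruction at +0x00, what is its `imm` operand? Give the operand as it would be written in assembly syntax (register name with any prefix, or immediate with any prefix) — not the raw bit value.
+0x00: 64 80 ⇒ word 0x8064 (little)
  top 4b → 0x8 → andi [RI]
  [11:9] rd=0 = a
  [8:0] imm=100 = $100

$100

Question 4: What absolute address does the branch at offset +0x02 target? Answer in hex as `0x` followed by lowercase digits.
off 0x02: read fe 1f as little → 0x1ffe
  top 4b → 0x1 → bne [J]
  [11:0] imm=4094 (s12→-2) = $-2
  target = base 0x0fe4 + off 0x02 + 2 + imm -2 = 0x0fe6

0x0fe6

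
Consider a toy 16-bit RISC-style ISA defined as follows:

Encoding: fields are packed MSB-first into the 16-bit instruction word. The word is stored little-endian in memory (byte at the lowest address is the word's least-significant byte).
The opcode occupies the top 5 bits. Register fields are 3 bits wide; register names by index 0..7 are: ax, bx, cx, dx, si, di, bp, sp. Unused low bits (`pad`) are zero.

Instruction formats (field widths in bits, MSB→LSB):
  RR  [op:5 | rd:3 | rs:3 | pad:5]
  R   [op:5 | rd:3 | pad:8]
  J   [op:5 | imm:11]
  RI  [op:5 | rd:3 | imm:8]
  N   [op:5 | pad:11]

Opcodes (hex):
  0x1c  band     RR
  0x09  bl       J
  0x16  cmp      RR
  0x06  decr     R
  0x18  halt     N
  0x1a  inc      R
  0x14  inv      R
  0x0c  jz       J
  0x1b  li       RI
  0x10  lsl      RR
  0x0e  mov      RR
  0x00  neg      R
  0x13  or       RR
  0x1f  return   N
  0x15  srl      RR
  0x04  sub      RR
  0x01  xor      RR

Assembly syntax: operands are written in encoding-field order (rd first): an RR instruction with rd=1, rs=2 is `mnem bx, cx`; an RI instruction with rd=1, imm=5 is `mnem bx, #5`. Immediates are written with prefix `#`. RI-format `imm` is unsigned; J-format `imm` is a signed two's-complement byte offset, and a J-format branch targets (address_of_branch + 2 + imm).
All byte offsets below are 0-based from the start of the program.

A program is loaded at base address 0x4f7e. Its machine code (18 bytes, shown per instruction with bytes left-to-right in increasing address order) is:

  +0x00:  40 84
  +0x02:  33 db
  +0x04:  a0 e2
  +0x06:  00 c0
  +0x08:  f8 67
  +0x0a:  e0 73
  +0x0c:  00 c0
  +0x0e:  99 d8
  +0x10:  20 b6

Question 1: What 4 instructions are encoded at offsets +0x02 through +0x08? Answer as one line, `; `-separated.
[02] 33 db → 0xdb33
  op=0xdb33>>11=0x1b ⇒ li (RI)
  [10:8] rd=3 = dx
  [7:0] imm=51 = #51
[04] a0 e2 → 0xe2a0
  op=0xe2a0>>11=0x1c ⇒ band (RR)
  [10:8] rd=2 = cx
  [7:5] rs=5 = di
[06] 00 c0 → 0xc000
  op=0xc000>>11=0x18 ⇒ halt (N)
[08] f8 67 → 0x67f8
  op=0x67f8>>11=0xc ⇒ jz (J)
  [10:0] imm=2040 (s11→-8) = #-8

li dx, #51; band cx, di; halt; jz #-8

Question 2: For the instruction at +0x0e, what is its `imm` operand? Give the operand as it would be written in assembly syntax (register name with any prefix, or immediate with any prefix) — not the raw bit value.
#153

@+0e  little-endian(99 d8) = 0xd899
  op=0xd899>>11=0x1b ⇒ li (RI)
  rd@[10:8]=0x0 ⇒ ax
  imm@[7:0]=0x99 ⇒ #153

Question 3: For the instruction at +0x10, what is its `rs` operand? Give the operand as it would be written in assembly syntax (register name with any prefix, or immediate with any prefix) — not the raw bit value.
bx

@+10  little-endian(20 b6) = 0xb620
  op=0xb620>>11=0x16 ⇒ cmp (RR)
  rd@[10:8]=0x6 ⇒ bp
  rs@[7:5]=0x1 ⇒ bx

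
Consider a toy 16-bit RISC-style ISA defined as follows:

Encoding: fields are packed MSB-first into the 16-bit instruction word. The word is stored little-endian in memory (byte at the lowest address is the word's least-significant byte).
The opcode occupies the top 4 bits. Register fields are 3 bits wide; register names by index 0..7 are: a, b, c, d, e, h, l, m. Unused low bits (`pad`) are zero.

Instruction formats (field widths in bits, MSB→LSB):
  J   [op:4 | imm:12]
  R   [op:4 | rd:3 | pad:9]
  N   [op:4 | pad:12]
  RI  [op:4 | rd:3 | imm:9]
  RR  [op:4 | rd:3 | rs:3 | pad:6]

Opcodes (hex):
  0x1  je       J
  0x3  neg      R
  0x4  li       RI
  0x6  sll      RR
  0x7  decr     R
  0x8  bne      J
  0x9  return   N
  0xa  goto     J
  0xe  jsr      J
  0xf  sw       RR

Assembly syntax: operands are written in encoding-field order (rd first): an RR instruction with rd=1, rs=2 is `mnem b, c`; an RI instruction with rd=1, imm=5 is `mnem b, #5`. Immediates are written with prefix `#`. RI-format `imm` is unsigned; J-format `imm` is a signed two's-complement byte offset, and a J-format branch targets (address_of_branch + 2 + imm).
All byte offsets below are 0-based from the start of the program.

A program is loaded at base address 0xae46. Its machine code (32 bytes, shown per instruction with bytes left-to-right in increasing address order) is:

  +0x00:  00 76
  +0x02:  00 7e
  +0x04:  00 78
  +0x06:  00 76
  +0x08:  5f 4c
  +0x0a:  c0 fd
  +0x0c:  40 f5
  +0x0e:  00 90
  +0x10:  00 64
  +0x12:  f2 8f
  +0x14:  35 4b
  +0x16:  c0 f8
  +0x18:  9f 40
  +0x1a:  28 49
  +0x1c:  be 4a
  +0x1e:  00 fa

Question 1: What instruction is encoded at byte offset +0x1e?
+0x1e: 00 fa ⇒ word 0xfa00 (little)
  op=0xfa00>>12=0xf ⇒ sw (RR)
  rd: (w>>9)&0x7=0x5 → h
  rs: (w>>6)&0x7=0x0 → a

sw h, a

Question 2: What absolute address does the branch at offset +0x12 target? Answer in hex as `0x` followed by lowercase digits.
0xae4c

+0x12: f2 8f ⇒ word 0x8ff2 (little)
  top 4b → 0x8 → bne [J]
  [11:0] imm=4082 (s12→-14) = #-14
  target = base 0xae46 + off 0x12 + 2 + imm -14 = 0xae4c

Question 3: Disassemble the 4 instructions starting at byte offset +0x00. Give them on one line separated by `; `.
[00] 00 76 → 0x7600
  top 4b → 0x7 → decr [R]
  rd: (w>>9)&0x7=0x3 → d
[02] 00 7e → 0x7e00
  top 4b → 0x7 → decr [R]
  rd: (w>>9)&0x7=0x7 → m
[04] 00 78 → 0x7800
  top 4b → 0x7 → decr [R]
  rd: (w>>9)&0x7=0x4 → e
[06] 00 76 → 0x7600
  top 4b → 0x7 → decr [R]
  rd: (w>>9)&0x7=0x3 → d

decr d; decr m; decr e; decr d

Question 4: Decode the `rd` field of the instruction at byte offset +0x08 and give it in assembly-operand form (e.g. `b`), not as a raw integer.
off 0x08: read 5f 4c as little → 0x4c5f
  opcode bits[15:12]=0x4: li/RI
  rd@[11:9]=0x6 ⇒ l
  imm@[8:0]=0x5f ⇒ #95

l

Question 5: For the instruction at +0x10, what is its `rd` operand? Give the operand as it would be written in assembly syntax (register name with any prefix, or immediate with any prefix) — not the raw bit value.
c

+0x10: 00 64 ⇒ word 0x6400 (little)
  top 4b → 0x6 → sll [RR]
  [11:9] rd=2 = c
  [8:6] rs=0 = a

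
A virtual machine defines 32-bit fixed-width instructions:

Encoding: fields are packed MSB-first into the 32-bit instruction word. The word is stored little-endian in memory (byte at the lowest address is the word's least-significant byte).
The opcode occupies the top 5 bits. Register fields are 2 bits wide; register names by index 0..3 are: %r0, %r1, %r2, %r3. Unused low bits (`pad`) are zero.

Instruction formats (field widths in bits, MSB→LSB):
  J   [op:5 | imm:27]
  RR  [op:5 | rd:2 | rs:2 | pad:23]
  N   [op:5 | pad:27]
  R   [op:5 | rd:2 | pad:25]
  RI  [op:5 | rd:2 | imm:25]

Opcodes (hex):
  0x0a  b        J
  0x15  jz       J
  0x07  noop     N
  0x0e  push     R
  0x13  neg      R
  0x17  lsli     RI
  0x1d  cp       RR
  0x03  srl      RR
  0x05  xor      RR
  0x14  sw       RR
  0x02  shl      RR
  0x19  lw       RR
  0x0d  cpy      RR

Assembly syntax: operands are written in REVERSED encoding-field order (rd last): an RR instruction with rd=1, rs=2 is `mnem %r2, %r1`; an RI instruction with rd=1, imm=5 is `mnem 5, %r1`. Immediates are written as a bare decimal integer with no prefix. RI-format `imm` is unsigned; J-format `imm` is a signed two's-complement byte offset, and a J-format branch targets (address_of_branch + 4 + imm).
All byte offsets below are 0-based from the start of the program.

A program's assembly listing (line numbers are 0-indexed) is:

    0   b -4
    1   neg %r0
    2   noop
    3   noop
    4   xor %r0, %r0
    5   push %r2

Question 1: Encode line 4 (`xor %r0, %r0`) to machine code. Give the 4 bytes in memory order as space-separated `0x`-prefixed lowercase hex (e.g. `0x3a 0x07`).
4. xor fields op=0x5:5|rd=0:2|rs=0:2|pad=0:23 → word 28000000h → 00 00 00 28

0x00 0x00 0x00 0x28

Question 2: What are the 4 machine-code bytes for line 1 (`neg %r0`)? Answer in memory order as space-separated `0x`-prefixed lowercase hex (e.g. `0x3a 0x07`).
L1: neg op=0x13:5|rd=0:2|pad=0:25 ⇒ 0x98000000 ⇒ little 00 00 00 98

0x00 0x00 0x00 0x98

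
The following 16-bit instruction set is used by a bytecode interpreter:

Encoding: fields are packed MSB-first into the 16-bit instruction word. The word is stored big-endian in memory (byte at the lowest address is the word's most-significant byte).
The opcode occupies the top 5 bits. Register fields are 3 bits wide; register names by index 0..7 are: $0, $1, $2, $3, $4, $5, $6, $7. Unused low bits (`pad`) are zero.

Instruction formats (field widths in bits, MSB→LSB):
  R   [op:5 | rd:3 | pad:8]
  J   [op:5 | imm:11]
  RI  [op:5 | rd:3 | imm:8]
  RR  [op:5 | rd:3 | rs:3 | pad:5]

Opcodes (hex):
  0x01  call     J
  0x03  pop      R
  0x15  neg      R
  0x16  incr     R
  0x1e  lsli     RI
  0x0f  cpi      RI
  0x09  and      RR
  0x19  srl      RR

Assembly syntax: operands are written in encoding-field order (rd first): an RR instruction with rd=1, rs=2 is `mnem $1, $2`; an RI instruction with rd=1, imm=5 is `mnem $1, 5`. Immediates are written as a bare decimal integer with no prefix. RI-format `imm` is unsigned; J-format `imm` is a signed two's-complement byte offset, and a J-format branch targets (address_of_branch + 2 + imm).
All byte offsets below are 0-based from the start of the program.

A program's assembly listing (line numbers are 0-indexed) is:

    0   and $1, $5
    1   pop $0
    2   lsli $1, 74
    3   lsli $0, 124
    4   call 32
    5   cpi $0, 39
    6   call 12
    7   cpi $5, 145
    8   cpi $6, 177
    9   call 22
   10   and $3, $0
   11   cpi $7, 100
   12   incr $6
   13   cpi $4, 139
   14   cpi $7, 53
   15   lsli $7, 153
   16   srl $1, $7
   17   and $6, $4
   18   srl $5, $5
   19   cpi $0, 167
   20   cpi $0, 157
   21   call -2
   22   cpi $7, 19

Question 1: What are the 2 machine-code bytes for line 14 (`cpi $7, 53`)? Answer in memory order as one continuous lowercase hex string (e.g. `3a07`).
7f35

L14: cpi op=0xf:5|rd=7:3|imm=53:8 ⇒ 0x7f35 ⇒ big 7f 35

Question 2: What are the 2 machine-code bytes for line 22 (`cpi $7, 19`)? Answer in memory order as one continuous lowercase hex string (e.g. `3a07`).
line 22 (cpi): pack op=0xf:5|rd=7:3|imm=19:8 = 0x7f13; big→ 7f 13

7f13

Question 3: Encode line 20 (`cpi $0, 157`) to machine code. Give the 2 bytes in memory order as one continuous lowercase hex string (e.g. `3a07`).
line 20 (cpi): pack op=0xf:5|rd=0:3|imm=157:8 = 0x789d; big→ 78 9d

789d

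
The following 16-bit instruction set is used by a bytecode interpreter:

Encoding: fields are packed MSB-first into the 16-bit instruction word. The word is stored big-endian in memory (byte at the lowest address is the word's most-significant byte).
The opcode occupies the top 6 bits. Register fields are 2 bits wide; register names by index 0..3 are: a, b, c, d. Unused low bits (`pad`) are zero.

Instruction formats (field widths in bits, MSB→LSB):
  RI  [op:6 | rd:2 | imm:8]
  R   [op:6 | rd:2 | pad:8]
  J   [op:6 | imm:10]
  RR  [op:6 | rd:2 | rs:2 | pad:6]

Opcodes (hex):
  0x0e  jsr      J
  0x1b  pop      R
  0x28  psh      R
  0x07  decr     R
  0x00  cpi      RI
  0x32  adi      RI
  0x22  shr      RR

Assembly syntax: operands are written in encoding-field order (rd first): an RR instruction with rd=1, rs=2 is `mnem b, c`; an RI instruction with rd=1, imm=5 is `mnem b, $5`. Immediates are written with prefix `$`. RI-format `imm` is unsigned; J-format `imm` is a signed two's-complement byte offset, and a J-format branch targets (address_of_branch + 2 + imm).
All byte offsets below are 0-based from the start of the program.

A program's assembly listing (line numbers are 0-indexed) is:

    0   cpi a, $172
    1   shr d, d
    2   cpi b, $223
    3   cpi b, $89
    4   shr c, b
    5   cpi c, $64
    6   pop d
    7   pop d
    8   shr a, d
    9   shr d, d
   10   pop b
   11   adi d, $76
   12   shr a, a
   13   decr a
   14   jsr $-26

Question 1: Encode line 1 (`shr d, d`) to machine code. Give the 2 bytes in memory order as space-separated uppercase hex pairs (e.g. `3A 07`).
8B C0

1. shr fields op=0x22:6|rd=3:2|rs=3:2|pad=0:6 → word 8bc0h → 8b c0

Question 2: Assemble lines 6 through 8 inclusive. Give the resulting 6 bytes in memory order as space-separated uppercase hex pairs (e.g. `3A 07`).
6F 00 6F 00 88 C0

6. pop fields op=0x1b:6|rd=3:2|pad=0:8 → word 6f00h → 6f 00
7. pop fields op=0x1b:6|rd=3:2|pad=0:8 → word 6f00h → 6f 00
8. shr fields op=0x22:6|rd=0:2|rs=3:2|pad=0:6 → word 88c0h → 88 c0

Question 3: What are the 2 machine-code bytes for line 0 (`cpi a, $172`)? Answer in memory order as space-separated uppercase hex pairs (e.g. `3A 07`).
00 AC

L0: cpi op=0x0:6|rd=0:2|imm=172:8 ⇒ 0x00ac ⇒ big 00 ac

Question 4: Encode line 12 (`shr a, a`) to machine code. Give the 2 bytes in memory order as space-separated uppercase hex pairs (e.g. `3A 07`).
88 00

12. shr fields op=0x22:6|rd=0:2|rs=0:2|pad=0:6 → word 8800h → 88 00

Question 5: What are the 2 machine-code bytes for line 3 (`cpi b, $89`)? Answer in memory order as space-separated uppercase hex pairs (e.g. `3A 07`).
line 3 (cpi): pack op=0x0:6|rd=1:2|imm=89:8 = 0x0159; big→ 01 59

01 59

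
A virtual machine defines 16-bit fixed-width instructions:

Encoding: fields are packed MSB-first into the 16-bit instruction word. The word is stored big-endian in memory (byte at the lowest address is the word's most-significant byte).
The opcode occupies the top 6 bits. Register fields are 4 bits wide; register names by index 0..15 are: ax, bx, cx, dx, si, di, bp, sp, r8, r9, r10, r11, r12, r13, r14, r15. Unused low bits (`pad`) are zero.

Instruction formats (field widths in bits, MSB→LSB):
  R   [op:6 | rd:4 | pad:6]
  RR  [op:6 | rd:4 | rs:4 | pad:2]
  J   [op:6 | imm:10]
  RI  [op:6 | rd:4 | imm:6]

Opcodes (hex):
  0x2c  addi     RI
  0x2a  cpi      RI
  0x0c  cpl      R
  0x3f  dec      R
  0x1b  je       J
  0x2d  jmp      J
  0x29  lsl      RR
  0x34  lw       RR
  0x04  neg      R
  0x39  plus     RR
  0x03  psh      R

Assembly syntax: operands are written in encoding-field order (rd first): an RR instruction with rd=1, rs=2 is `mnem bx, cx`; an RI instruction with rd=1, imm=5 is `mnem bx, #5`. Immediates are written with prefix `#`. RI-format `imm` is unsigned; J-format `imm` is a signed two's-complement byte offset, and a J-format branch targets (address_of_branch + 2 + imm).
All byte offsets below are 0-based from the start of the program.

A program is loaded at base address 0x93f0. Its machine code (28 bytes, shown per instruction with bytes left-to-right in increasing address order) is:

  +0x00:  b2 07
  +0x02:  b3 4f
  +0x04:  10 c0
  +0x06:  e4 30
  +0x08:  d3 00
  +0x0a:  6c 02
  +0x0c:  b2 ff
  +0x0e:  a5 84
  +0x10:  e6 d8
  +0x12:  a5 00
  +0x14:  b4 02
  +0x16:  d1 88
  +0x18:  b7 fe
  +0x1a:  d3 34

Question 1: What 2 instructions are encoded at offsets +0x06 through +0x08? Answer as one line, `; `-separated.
plus ax, r12; lw r12, ax

+0x06: e4 30 ⇒ word 0xe430 (big)
  top 6b → 0x39 → plus [RR]
  rd@[9:6]=0x0 ⇒ ax
  rs@[5:2]=0xc ⇒ r12
+0x08: d3 00 ⇒ word 0xd300 (big)
  top 6b → 0x34 → lw [RR]
  rd@[9:6]=0xc ⇒ r12
  rs@[5:2]=0x0 ⇒ ax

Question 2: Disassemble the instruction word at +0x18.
jmp #-2

+0x18: b7 fe ⇒ word 0xb7fe (big)
  top 6b → 0x2d → jmp [J]
  imm: (w>>0)&0x3ff=0x3fe (s10→-2) → #-2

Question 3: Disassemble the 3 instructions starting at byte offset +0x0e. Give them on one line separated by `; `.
lsl bp, bx; plus r11, bp; lsl si, ax

[0e] a5 84 → 0xa584
  op=0xa584>>10=0x29 ⇒ lsl (RR)
  rd: (w>>6)&0xf=0x6 → bp
  rs: (w>>2)&0xf=0x1 → bx
[10] e6 d8 → 0xe6d8
  op=0xe6d8>>10=0x39 ⇒ plus (RR)
  rd: (w>>6)&0xf=0xb → r11
  rs: (w>>2)&0xf=0x6 → bp
[12] a5 00 → 0xa500
  op=0xa500>>10=0x29 ⇒ lsl (RR)
  rd: (w>>6)&0xf=0x4 → si
  rs: (w>>2)&0xf=0x0 → ax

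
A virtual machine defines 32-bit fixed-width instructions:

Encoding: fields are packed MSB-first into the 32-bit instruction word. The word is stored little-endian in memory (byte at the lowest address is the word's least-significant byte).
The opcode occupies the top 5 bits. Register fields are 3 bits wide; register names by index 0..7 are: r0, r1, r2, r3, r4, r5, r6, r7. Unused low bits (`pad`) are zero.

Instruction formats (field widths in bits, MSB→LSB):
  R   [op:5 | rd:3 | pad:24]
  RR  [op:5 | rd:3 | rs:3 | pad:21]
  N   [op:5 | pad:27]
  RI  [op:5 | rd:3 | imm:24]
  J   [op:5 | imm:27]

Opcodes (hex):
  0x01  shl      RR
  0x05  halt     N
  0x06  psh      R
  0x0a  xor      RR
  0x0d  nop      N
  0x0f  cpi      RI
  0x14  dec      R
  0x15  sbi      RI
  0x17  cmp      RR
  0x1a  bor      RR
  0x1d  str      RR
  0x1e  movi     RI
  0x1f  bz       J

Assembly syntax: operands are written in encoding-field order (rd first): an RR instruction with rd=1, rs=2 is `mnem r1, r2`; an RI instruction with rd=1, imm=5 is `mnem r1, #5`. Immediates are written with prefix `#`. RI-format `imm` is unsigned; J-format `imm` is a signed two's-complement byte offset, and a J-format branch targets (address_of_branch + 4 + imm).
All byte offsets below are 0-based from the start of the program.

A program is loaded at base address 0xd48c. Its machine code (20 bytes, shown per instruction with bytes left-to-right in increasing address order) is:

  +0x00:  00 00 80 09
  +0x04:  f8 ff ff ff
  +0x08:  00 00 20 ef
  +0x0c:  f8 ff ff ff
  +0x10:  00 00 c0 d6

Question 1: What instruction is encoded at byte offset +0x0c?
bz #-8

+0x0c: f8 ff ff ff ⇒ word 0xfffffff8 (little)
  op=0xfffffff8>>27=0x1f ⇒ bz (J)
  imm@[26:0]=0x7fffff8 (s27→-8) ⇒ #-8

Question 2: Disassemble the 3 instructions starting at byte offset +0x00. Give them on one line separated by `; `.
shl r1, r4; bz #-8; str r7, r1

@+00  little-endian(00 00 80 09) = 0x09800000
  opcode bits[31:27]=0x1: shl/RR
  rd@[26:24]=0x1 ⇒ r1
  rs@[23:21]=0x4 ⇒ r4
@+04  little-endian(f8 ff ff ff) = 0xfffffff8
  opcode bits[31:27]=0x1f: bz/J
  imm@[26:0]=0x7fffff8 (s27→-8) ⇒ #-8
@+08  little-endian(00 00 20 ef) = 0xef200000
  opcode bits[31:27]=0x1d: str/RR
  rd@[26:24]=0x7 ⇒ r7
  rs@[23:21]=0x1 ⇒ r1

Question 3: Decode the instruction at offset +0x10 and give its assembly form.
+0x10: 00 00 c0 d6 ⇒ word 0xd6c00000 (little)
  opcode bits[31:27]=0x1a: bor/RR
  rd: (w>>24)&0x7=0x6 → r6
  rs: (w>>21)&0x7=0x6 → r6

bor r6, r6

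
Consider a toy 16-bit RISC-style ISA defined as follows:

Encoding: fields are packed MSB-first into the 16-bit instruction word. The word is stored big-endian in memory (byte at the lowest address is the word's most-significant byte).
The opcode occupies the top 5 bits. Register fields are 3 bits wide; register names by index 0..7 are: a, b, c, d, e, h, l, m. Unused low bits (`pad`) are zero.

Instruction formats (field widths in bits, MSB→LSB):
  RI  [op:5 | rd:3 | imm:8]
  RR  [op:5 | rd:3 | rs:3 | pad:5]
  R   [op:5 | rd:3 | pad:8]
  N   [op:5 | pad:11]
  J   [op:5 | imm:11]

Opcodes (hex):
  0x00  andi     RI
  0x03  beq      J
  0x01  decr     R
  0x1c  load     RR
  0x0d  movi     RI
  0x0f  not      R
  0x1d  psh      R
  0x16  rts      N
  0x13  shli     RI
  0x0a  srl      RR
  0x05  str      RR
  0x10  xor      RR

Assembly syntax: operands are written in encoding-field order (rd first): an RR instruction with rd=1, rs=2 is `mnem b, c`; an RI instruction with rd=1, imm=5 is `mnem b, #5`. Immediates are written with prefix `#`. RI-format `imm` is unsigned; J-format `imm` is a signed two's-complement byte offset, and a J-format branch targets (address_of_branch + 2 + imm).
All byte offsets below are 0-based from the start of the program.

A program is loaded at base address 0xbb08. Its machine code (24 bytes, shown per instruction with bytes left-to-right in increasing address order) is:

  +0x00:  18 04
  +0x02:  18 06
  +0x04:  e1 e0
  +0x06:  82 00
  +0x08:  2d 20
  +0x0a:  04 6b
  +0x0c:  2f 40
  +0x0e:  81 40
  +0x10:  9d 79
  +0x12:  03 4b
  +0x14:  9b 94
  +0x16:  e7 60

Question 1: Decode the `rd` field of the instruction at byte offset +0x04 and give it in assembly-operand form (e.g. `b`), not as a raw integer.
b

off 0x04: read e1 e0 as big → 0xe1e0
  opcode bits[15:11]=0x1c: load/RR
  rd@[10:8]=0x1 ⇒ b
  rs@[7:5]=0x7 ⇒ m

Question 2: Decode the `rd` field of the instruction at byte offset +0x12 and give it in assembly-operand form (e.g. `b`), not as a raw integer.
[12] 03 4b → 0x034b
  op=0x034b>>11=0x0 ⇒ andi (RI)
  rd@[10:8]=0x3 ⇒ d
  imm@[7:0]=0x4b ⇒ #75

d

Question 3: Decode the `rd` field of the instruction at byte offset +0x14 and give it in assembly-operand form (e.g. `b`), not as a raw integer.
+0x14: 9b 94 ⇒ word 0x9b94 (big)
  opcode bits[15:11]=0x13: shli/RI
  rd@[10:8]=0x3 ⇒ d
  imm@[7:0]=0x94 ⇒ #148

d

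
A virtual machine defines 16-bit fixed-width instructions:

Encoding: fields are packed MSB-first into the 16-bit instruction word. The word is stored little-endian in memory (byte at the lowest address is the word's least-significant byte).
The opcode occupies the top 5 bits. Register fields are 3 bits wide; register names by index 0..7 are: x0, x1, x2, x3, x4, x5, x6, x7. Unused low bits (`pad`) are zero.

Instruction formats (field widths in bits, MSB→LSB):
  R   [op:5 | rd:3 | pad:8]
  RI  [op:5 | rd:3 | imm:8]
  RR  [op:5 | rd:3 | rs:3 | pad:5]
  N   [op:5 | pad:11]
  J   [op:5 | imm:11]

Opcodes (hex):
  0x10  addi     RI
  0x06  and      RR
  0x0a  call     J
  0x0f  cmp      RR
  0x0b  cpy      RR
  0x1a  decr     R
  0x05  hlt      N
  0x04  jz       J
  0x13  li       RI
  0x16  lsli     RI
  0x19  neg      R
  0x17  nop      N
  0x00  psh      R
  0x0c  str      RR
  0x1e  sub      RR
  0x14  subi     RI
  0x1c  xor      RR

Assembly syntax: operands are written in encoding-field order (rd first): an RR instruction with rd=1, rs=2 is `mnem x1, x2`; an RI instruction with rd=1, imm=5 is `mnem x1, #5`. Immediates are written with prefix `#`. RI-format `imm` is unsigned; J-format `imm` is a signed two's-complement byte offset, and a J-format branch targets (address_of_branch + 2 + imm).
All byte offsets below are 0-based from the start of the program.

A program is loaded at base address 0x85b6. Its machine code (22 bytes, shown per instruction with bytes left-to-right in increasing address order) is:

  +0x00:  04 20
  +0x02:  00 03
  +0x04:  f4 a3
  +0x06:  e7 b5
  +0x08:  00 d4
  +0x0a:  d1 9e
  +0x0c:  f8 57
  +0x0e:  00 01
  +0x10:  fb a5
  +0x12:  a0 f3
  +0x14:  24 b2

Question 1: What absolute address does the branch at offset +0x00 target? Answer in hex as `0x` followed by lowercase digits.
@+00  little-endian(04 20) = 0x2004
  opcode bits[15:11]=0x4: jz/J
  imm: (w>>0)&0x7ff=0x4 → #4
  target = base 0x85b6 + off 0x00 + 2 + imm 4 = 0x85bc

0x85bc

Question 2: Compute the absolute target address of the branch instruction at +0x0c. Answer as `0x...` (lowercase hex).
[0c] f8 57 → 0x57f8
  opcode bits[15:11]=0xa: call/J
  [10:0] imm=2040 (s11→-8) = #-8
  target = base 0x85b6 + off 0x0c + 2 + imm -8 = 0x85bc

0x85bc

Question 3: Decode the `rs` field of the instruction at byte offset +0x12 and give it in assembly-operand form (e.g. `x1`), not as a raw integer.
+0x12: a0 f3 ⇒ word 0xf3a0 (little)
  opcode bits[15:11]=0x1e: sub/RR
  rd: (w>>8)&0x7=0x3 → x3
  rs: (w>>5)&0x7=0x5 → x5

x5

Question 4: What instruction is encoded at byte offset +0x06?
lsli x5, #231

off 0x06: read e7 b5 as little → 0xb5e7
  op=0xb5e7>>11=0x16 ⇒ lsli (RI)
  [10:8] rd=5 = x5
  [7:0] imm=231 = #231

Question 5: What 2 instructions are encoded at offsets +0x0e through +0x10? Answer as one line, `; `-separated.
psh x1; subi x5, #251

@+0e  little-endian(00 01) = 0x0100
  opcode bits[15:11]=0x0: psh/R
  rd@[10:8]=0x1 ⇒ x1
@+10  little-endian(fb a5) = 0xa5fb
  opcode bits[15:11]=0x14: subi/RI
  rd@[10:8]=0x5 ⇒ x5
  imm@[7:0]=0xfb ⇒ #251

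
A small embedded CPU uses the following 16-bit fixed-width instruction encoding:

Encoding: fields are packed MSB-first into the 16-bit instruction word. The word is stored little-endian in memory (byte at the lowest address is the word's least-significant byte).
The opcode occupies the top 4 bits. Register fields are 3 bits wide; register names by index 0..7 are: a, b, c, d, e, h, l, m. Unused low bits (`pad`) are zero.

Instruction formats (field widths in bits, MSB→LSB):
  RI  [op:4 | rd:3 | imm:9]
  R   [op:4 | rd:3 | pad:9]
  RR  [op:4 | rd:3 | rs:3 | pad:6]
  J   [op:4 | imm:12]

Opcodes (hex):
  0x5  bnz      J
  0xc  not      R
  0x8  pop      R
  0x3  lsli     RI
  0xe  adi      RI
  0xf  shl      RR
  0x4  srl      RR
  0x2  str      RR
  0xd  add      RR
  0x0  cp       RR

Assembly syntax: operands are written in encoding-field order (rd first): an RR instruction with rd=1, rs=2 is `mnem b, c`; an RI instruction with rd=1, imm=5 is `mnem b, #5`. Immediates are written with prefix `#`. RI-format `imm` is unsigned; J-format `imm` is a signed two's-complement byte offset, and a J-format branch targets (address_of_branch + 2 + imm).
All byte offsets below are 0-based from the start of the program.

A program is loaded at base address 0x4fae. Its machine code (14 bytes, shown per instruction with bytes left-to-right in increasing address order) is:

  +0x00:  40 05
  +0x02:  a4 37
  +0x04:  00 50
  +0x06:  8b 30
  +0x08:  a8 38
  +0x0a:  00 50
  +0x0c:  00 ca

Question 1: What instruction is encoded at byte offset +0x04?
bnz #0

+0x04: 00 50 ⇒ word 0x5000 (little)
  op=0x5000>>12=0x5 ⇒ bnz (J)
  imm: (w>>0)&0xfff=0x0 → #0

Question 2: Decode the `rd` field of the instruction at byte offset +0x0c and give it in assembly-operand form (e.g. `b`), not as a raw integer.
off 0x0c: read 00 ca as little → 0xca00
  top 4b → 0xc → not [R]
  rd: (w>>9)&0x7=0x5 → h

h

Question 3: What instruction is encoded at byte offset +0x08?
off 0x08: read a8 38 as little → 0x38a8
  op=0x38a8>>12=0x3 ⇒ lsli (RI)
  [11:9] rd=4 = e
  [8:0] imm=168 = #168

lsli e, #168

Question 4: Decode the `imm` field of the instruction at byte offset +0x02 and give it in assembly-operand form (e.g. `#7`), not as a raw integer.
off 0x02: read a4 37 as little → 0x37a4
  top 4b → 0x3 → lsli [RI]
  [11:9] rd=3 = d
  [8:0] imm=420 = #420

#420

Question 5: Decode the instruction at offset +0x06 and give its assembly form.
off 0x06: read 8b 30 as little → 0x308b
  opcode bits[15:12]=0x3: lsli/RI
  rd@[11:9]=0x0 ⇒ a
  imm@[8:0]=0x8b ⇒ #139

lsli a, #139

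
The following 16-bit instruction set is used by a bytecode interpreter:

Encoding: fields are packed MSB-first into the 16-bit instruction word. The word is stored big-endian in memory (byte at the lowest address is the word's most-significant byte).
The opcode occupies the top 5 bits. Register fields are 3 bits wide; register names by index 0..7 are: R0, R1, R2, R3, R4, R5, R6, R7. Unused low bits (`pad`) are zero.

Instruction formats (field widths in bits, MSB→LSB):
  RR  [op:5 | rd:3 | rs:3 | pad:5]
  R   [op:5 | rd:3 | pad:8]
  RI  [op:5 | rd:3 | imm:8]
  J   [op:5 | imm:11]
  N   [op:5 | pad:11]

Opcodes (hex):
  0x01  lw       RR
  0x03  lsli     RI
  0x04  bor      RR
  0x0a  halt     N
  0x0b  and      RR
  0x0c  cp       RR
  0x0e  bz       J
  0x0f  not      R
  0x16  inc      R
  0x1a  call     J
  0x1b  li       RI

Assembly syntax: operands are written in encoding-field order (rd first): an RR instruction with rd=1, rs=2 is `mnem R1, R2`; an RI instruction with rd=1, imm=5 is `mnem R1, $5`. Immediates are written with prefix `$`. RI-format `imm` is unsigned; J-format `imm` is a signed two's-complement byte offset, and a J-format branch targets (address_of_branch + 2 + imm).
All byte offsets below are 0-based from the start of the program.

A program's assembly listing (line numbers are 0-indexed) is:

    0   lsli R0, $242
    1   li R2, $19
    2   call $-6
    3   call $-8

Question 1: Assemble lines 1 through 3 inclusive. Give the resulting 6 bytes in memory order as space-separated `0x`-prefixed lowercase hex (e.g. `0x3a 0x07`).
L1: li op=0x1b:5|rd=2:3|imm=19:8 ⇒ 0xda13 ⇒ big da 13
L2: call op=0x1a:5|imm=-6:11 ⇒ 0xd7fa ⇒ big d7 fa
L3: call op=0x1a:5|imm=-8:11 ⇒ 0xd7f8 ⇒ big d7 f8

0xda 0x13 0xd7 0xfa 0xd7 0xf8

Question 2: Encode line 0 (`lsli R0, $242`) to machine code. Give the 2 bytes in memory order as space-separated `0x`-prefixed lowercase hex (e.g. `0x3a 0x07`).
0x18 0xf2

line 0 (lsli): pack op=0x3:5|rd=0:3|imm=242:8 = 0x18f2; big→ 18 f2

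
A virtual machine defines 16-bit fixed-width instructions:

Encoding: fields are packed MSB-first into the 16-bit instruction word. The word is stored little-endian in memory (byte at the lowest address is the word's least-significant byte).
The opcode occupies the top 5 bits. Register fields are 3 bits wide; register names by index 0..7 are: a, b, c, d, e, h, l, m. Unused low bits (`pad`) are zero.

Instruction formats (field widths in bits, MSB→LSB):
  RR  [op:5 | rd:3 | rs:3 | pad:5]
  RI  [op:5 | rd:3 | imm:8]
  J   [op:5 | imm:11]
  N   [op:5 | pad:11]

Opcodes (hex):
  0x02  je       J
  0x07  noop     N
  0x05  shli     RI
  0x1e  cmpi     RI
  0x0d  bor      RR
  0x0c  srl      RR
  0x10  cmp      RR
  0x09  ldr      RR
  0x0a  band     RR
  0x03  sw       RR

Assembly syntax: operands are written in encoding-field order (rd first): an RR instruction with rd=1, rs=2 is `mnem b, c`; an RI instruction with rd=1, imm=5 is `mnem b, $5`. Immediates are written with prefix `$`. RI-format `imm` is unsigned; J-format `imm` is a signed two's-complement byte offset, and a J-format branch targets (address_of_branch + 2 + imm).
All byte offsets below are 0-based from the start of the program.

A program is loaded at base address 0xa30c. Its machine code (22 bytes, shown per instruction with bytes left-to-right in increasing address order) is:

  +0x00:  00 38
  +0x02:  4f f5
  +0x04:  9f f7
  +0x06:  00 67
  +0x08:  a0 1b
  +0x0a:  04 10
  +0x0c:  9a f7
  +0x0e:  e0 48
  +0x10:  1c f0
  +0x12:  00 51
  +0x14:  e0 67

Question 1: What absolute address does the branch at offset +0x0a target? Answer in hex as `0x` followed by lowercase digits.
0xa31c

off 0x0a: read 04 10 as little → 0x1004
  opcode bits[15:11]=0x2: je/J
  imm: (w>>0)&0x7ff=0x4 → $4
  target = base 0xa30c + off 0x0a + 2 + imm 4 = 0xa31c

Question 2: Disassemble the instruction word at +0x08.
[08] a0 1b → 0x1ba0
  opcode bits[15:11]=0x3: sw/RR
  rd@[10:8]=0x3 ⇒ d
  rs@[7:5]=0x5 ⇒ h

sw d, h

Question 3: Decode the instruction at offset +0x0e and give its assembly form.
ldr a, m

[0e] e0 48 → 0x48e0
  op=0x48e0>>11=0x9 ⇒ ldr (RR)
  [10:8] rd=0 = a
  [7:5] rs=7 = m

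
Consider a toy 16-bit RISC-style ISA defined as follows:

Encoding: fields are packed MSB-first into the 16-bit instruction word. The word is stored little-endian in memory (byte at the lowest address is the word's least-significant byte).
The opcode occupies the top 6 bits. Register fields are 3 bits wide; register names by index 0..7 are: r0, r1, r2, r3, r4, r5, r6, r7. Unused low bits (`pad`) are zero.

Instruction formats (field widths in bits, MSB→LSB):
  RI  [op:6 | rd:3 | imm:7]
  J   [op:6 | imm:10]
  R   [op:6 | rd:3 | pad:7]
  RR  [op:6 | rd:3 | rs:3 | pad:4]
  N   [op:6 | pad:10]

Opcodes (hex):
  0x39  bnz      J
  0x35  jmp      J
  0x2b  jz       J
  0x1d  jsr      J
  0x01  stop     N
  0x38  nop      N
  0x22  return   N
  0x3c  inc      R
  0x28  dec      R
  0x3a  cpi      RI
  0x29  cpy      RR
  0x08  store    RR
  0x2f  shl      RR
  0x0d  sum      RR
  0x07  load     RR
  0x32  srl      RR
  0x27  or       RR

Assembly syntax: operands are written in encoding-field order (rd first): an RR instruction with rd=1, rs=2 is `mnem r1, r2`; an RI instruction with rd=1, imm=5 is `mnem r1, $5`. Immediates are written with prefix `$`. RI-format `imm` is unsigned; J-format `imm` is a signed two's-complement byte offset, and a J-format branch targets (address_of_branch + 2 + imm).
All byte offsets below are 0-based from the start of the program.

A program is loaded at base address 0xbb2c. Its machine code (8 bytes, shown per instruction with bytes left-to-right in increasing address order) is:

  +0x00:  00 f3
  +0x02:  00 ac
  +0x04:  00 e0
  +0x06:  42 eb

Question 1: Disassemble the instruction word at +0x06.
cpi r6, $66

[06] 42 eb → 0xeb42
  top 6b → 0x3a → cpi [RI]
  rd: (w>>7)&0x7=0x6 → r6
  imm: (w>>0)&0x7f=0x42 → $66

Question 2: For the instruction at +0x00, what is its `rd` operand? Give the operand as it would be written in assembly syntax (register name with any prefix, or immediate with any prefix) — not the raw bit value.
r6

@+00  little-endian(00 f3) = 0xf300
  top 6b → 0x3c → inc [R]
  rd@[9:7]=0x6 ⇒ r6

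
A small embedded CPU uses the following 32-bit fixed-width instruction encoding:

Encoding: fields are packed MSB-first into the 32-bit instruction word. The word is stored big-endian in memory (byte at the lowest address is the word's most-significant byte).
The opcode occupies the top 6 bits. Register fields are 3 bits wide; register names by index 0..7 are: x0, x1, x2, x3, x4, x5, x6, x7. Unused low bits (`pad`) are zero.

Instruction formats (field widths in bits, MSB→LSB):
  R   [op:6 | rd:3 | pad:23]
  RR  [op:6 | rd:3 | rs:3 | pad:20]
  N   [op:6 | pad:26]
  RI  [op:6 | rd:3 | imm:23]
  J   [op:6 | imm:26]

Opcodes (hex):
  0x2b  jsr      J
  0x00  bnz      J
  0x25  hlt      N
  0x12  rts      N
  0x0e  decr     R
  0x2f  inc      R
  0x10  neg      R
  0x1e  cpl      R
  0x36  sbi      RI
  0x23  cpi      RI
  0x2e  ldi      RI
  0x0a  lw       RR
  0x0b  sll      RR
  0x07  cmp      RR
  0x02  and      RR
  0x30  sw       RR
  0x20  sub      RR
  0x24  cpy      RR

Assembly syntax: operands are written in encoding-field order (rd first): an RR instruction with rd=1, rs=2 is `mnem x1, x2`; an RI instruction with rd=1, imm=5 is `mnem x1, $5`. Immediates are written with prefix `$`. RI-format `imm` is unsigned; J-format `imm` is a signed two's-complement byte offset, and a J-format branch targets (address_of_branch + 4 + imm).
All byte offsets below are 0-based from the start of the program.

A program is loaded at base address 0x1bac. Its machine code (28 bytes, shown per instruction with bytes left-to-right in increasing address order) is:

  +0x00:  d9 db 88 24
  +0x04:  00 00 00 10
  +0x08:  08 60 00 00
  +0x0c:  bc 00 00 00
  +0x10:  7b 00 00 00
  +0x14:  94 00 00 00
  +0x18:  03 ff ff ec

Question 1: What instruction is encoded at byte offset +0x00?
sbi x3, $5998628

[00] d9 db 88 24 → 0xd9db8824
  op=0xd9db8824>>26=0x36 ⇒ sbi (RI)
  rd: (w>>23)&0x7=0x3 → x3
  imm: (w>>0)&0x7fffff=0x5b8824 → $5998628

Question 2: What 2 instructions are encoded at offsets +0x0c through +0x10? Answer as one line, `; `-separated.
[0c] bc 00 00 00 → 0xbc000000
  op=0xbc000000>>26=0x2f ⇒ inc (R)
  [25:23] rd=0 = x0
[10] 7b 00 00 00 → 0x7b000000
  op=0x7b000000>>26=0x1e ⇒ cpl (R)
  [25:23] rd=6 = x6

inc x0; cpl x6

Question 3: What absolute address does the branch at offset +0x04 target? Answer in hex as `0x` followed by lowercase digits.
0x1bc4

[04] 00 00 00 10 → 0x00000010
  op=0x00000010>>26=0x0 ⇒ bnz (J)
  imm@[25:0]=0x10 ⇒ $16
  target = base 0x1bac + off 0x04 + 4 + imm 16 = 0x1bc4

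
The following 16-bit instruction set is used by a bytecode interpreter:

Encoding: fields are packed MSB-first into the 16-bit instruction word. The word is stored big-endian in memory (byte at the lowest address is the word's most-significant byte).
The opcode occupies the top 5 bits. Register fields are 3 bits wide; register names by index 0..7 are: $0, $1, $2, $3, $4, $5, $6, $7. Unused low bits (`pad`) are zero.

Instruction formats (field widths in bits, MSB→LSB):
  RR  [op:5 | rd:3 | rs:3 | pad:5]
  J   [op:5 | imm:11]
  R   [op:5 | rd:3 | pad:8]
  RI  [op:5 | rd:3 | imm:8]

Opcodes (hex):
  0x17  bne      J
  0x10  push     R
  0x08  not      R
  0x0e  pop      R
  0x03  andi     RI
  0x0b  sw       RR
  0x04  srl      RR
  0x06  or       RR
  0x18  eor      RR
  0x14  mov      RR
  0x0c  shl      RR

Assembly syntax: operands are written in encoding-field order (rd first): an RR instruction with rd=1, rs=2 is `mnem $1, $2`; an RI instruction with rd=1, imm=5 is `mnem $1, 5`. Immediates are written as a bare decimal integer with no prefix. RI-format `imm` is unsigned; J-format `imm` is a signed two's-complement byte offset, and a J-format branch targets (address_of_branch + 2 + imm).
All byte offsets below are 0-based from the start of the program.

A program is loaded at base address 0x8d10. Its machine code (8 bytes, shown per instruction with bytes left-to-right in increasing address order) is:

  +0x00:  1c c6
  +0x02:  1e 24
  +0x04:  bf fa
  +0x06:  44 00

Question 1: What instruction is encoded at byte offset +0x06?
not $4

[06] 44 00 → 0x4400
  top 5b → 0x8 → not [R]
  rd@[10:8]=0x4 ⇒ $4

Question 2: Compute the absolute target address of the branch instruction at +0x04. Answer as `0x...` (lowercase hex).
0x8d10

off 0x04: read bf fa as big → 0xbffa
  top 5b → 0x17 → bne [J]
  imm: (w>>0)&0x7ff=0x7fa (s11→-6) → -6
  target = base 0x8d10 + off 0x04 + 2 + imm -6 = 0x8d10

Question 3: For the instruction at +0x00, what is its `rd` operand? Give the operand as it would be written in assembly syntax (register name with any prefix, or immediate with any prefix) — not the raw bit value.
$4

+0x00: 1c c6 ⇒ word 0x1cc6 (big)
  top 5b → 0x3 → andi [RI]
  [10:8] rd=4 = $4
  [7:0] imm=198 = 198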